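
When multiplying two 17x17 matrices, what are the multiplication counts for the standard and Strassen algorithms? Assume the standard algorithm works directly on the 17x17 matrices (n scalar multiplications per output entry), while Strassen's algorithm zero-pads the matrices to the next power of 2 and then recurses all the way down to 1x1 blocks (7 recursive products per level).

Matrix multiplication for 17x17 matrices:

Strassen's algorithm requires power-of-2 dimensions. Pad 17x17 to 32x32 (next power of 2).

Standard algorithm: 17^3 = 4913 multiplications
Strassen's algorithm: 7^(log2(32)) = 7^5 = 16807 multiplications
Difference: 4913 - 16807 = -11894 (Strassen uses MORE here due to padding overhead — for small or just-over-power-of-2 n, padding can outweigh the per-level savings)

Standard: 4913 multiplications (17^3). Strassen: 16807 multiplications (7^5, after padding to 32x32). Strassen reduces 8 recursive multiplications to 7 at each level.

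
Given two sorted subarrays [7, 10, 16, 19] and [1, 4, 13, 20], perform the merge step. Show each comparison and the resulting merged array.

Merging process:

Compare 7 vs 1: take 1 from right. Merged: [1]
Compare 7 vs 4: take 4 from right. Merged: [1, 4]
Compare 7 vs 13: take 7 from left. Merged: [1, 4, 7]
Compare 10 vs 13: take 10 from left. Merged: [1, 4, 7, 10]
Compare 16 vs 13: take 13 from right. Merged: [1, 4, 7, 10, 13]
Compare 16 vs 20: take 16 from left. Merged: [1, 4, 7, 10, 13, 16]
Compare 19 vs 20: take 19 from left. Merged: [1, 4, 7, 10, 13, 16, 19]
Append remaining from right: [20]. Merged: [1, 4, 7, 10, 13, 16, 19, 20]

Final merged array: [1, 4, 7, 10, 13, 16, 19, 20]
Total comparisons: 7

The merged array is [1, 4, 7, 10, 13, 16, 19, 20], requiring 7 comparisons. The merge step runs in O(n) time where n is the total number of elements.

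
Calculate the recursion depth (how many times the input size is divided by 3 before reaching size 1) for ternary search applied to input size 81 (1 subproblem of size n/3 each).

For divide and conquer with division factor 3:

Problem sizes at each level:
Level 0: 81
Level 1: 27
Level 2: 9
Level 3: 3
Level 4: 1

The root is level 0 and the size-1 base case is level 4 (the tree spans levels 0 through 4, i.e. 5 levels counting the root), so the depth is the number of divisions: log_3(81) = 4

The recursion tree depth is log_3(81) = 4. At each level, the problem size is divided by 3, so it takes 4 divisions to reduce to a base case of size 1. The algorithm makes 1 recursive call at each level.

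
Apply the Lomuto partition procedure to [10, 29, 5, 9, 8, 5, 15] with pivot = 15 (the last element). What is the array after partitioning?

Lomuto partition with pivot = 15:

Initial array: [10, 29, 5, 9, 8, 5, 15]

arr[0]=10 <= 15: swap with position 0, array becomes [10, 29, 5, 9, 8, 5, 15]
arr[1]=29 > 15: no swap
arr[2]=5 <= 15: swap with position 1, array becomes [10, 5, 29, 9, 8, 5, 15]
arr[3]=9 <= 15: swap with position 2, array becomes [10, 5, 9, 29, 8, 5, 15]
arr[4]=8 <= 15: swap with position 3, array becomes [10, 5, 9, 8, 29, 5, 15]
arr[5]=5 <= 15: swap with position 4, array becomes [10, 5, 9, 8, 5, 29, 15]

Place pivot at position 5: [10, 5, 9, 8, 5, 15, 29]
Pivot position: 5

After partitioning with pivot 15, the array becomes [10, 5, 9, 8, 5, 15, 29]. The pivot is placed at index 5. All elements to the left of the pivot are <= 15, and all elements to the right are > 15.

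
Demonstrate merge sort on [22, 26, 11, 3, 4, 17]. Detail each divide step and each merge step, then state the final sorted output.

Merge sort trace:

Split: [22, 26, 11, 3, 4, 17] -> [22, 26, 11] and [3, 4, 17]
  Split: [22, 26, 11] -> [22] and [26, 11]
    Split: [26, 11] -> [26] and [11]
    Merge: [26] + [11] -> [11, 26]
  Merge: [22] + [11, 26] -> [11, 22, 26]
  Split: [3, 4, 17] -> [3] and [4, 17]
    Split: [4, 17] -> [4] and [17]
    Merge: [4] + [17] -> [4, 17]
  Merge: [3] + [4, 17] -> [3, 4, 17]
Merge: [11, 22, 26] + [3, 4, 17] -> [3, 4, 11, 17, 22, 26]

Final sorted array: [3, 4, 11, 17, 22, 26]

The merge sort proceeds by recursively splitting the array and merging sorted halves.
After all merges, the sorted array is [3, 4, 11, 17, 22, 26].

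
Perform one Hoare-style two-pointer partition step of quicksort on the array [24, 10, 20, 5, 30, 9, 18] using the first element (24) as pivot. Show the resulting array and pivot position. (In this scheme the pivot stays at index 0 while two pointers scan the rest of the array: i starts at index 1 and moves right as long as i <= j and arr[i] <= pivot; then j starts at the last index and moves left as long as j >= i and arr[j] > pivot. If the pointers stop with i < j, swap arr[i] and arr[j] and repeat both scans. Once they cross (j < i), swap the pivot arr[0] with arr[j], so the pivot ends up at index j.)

Hoare-style two-pointer partition with pivot = 24:

Initial array: [24, 10, 20, 5, 30, 9, 18]

Pointers start at i = 1, j = 6.
i stops at index 4 (arr[4]=30 > 24), j stops at index 6 (arr[6]=18 <= 24): swap arr[4] and arr[6], array becomes [24, 10, 20, 5, 18, 9, 30]
i ends at 6, j ends at 5: the pointers have crossed (j < i), so scanning stops.

Swap pivot arr[0] with arr[5] to place pivot at position 5: [9, 10, 20, 5, 18, 24, 30]
Pivot position: 5

After partitioning with pivot 24, the array becomes [9, 10, 20, 5, 18, 24, 30]. The pivot is placed at index 5. All elements to the left of the pivot are <= 24, and all elements to the right are > 24.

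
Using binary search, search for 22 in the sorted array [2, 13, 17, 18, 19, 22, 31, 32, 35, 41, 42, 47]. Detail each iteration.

Binary search for 22 in [2, 13, 17, 18, 19, 22, 31, 32, 35, 41, 42, 47]:

lo=0, hi=11, mid=5, arr[mid]=22 -> Found target at index 5!

Binary search finds 22 at index 5 after 1 comparisons. The search repeatedly halves the search space by comparing with the middle element.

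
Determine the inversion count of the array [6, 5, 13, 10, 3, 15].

Finding inversions in [6, 5, 13, 10, 3, 15]:

(0, 1): arr[0]=6 > arr[1]=5
(0, 4): arr[0]=6 > arr[4]=3
(1, 4): arr[1]=5 > arr[4]=3
(2, 3): arr[2]=13 > arr[3]=10
(2, 4): arr[2]=13 > arr[4]=3
(3, 4): arr[3]=10 > arr[4]=3

Total inversions: 6

The array has 6 inversion(s): (0,1), (0,4), (1,4), (2,3), (2,4), (3,4). Each pair (i,j) satisfies i < j and arr[i] > arr[j].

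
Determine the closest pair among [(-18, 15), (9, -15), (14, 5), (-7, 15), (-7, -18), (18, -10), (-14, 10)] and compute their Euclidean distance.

Computing all pairwise distances among 7 points:

d((-18, 15), (9, -15)) = 40.3609
d((-18, 15), (14, 5)) = 33.5261
d((-18, 15), (-7, 15)) = 11.0
d((-18, 15), (-7, -18)) = 34.7851
d((-18, 15), (18, -10)) = 43.8292
d((-18, 15), (-14, 10)) = 6.4031 <-- minimum
d((9, -15), (14, 5)) = 20.6155
d((9, -15), (-7, 15)) = 34.0
d((9, -15), (-7, -18)) = 16.2788
d((9, -15), (18, -10)) = 10.2956
d((9, -15), (-14, 10)) = 33.9706
d((14, 5), (-7, 15)) = 23.2594
d((14, 5), (-7, -18)) = 31.1448
d((14, 5), (18, -10)) = 15.5242
d((14, 5), (-14, 10)) = 28.4429
d((-7, 15), (-7, -18)) = 33.0
d((-7, 15), (18, -10)) = 35.3553
d((-7, 15), (-14, 10)) = 8.6023
d((-7, -18), (18, -10)) = 26.2488
d((-7, -18), (-14, 10)) = 28.8617
d((18, -10), (-14, 10)) = 37.7359

Closest pair: (-18, 15) and (-14, 10) with distance 6.4031

The closest pair is (-18, 15) and (-14, 10) with Euclidean distance 6.4031. For 7 points, brute-force pairwise comparison is shown above. For large n, the divide-and-conquer algorithm (sort by x, recurse on halves, check the dividing strip) achieves O(n log n).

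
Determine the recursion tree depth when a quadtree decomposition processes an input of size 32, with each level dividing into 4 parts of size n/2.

For divide and conquer with division factor 2:

Problem sizes at each level:
Level 0: 32
Level 1: 16
Level 2: 8
Level 3: 4
Level 4: 2
Level 5: 1

The root is level 0 and the size-1 base case is level 5 (the tree spans levels 0 through 5, i.e. 6 levels counting the root), so the depth is the number of divisions: log_2(32) = 5

The recursion tree depth is log_2(32) = 5. At each level, the problem size is divided by 2, so it takes 5 divisions to reduce to a base case of size 1. The algorithm makes 4 recursive calls at each level.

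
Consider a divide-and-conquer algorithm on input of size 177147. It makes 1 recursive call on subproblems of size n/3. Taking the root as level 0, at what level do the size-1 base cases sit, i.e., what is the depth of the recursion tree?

For divide and conquer with division factor 3:

Problem sizes at each level:
Level 0: 177147
Level 1: 59049
Level 2: 19683
Level 3: 6561
Level 4: 2187
Level 5: 729
Level 6: 243
Level 7: 81
Level 8: 27
Level 9: 9
Level 10: 3
Level 11: 1

The root is level 0 and the size-1 base case is level 11 (the tree spans levels 0 through 11, i.e. 12 levels counting the root), so the depth is the number of divisions: log_3(177147) = 11

The recursion tree depth is log_3(177147) = 11. At each level, the problem size is divided by 3, so it takes 11 divisions to reduce to a base case of size 1. The algorithm makes 1 recursive call at each level.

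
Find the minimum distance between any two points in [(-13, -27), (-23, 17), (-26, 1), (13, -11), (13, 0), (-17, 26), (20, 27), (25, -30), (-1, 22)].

Computing all pairwise distances among 9 points:

d((-13, -27), (-23, 17)) = 45.1221
d((-13, -27), (-26, 1)) = 30.8707
d((-13, -27), (13, -11)) = 30.5287
d((-13, -27), (13, 0)) = 37.4833
d((-13, -27), (-17, 26)) = 53.1507
d((-13, -27), (20, 27)) = 63.2851
d((-13, -27), (25, -30)) = 38.1182
d((-13, -27), (-1, 22)) = 50.448
d((-23, 17), (-26, 1)) = 16.2788
d((-23, 17), (13, -11)) = 45.607
d((-23, 17), (13, 0)) = 39.8121
d((-23, 17), (-17, 26)) = 10.8167 <-- minimum
d((-23, 17), (20, 27)) = 44.1475
d((-23, 17), (25, -30)) = 67.1789
d((-23, 17), (-1, 22)) = 22.561
d((-26, 1), (13, -11)) = 40.8044
d((-26, 1), (13, 0)) = 39.0128
d((-26, 1), (-17, 26)) = 26.5707
d((-26, 1), (20, 27)) = 52.8394
d((-26, 1), (25, -30)) = 59.6825
d((-26, 1), (-1, 22)) = 32.6497
d((13, -11), (13, 0)) = 11.0
d((13, -11), (-17, 26)) = 47.634
d((13, -11), (20, 27)) = 38.6394
d((13, -11), (25, -30)) = 22.4722
d((13, -11), (-1, 22)) = 35.8469
d((13, 0), (-17, 26)) = 39.6989
d((13, 0), (20, 27)) = 27.8927
d((13, 0), (25, -30)) = 32.311
d((13, 0), (-1, 22)) = 26.0768
d((-17, 26), (20, 27)) = 37.0135
d((-17, 26), (25, -30)) = 70.0
d((-17, 26), (-1, 22)) = 16.4924
d((20, 27), (25, -30)) = 57.2189
d((20, 27), (-1, 22)) = 21.587
d((25, -30), (-1, 22)) = 58.1378

Closest pair: (-23, 17) and (-17, 26) with distance 10.8167

The closest pair is (-23, 17) and (-17, 26) with Euclidean distance 10.8167. For 9 points, brute-force pairwise comparison is shown above. For large n, the divide-and-conquer algorithm (sort by x, recurse on halves, check the dividing strip) achieves O(n log n).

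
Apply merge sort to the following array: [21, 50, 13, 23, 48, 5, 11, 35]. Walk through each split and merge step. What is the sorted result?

Merge sort trace:

Split: [21, 50, 13, 23, 48, 5, 11, 35] -> [21, 50, 13, 23] and [48, 5, 11, 35]
  Split: [21, 50, 13, 23] -> [21, 50] and [13, 23]
    Split: [21, 50] -> [21] and [50]
    Merge: [21] + [50] -> [21, 50]
    Split: [13, 23] -> [13] and [23]
    Merge: [13] + [23] -> [13, 23]
  Merge: [21, 50] + [13, 23] -> [13, 21, 23, 50]
  Split: [48, 5, 11, 35] -> [48, 5] and [11, 35]
    Split: [48, 5] -> [48] and [5]
    Merge: [48] + [5] -> [5, 48]
    Split: [11, 35] -> [11] and [35]
    Merge: [11] + [35] -> [11, 35]
  Merge: [5, 48] + [11, 35] -> [5, 11, 35, 48]
Merge: [13, 21, 23, 50] + [5, 11, 35, 48] -> [5, 11, 13, 21, 23, 35, 48, 50]

Final sorted array: [5, 11, 13, 21, 23, 35, 48, 50]

The merge sort proceeds by recursively splitting the array and merging sorted halves.
After all merges, the sorted array is [5, 11, 13, 21, 23, 35, 48, 50].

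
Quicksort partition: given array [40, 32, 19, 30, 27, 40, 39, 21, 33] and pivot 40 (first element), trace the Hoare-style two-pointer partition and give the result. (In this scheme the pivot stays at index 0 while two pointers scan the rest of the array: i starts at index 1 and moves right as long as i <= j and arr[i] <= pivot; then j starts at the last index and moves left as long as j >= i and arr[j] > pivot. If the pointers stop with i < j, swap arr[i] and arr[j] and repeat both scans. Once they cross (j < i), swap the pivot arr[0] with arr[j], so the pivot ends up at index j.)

Hoare-style two-pointer partition with pivot = 40:

Initial array: [40, 32, 19, 30, 27, 40, 39, 21, 33]

Pointers start at i = 1, j = 8.
i ends at 9, j ends at 8: the pointers have crossed (j < i), so scanning stops.

Swap pivot arr[0] with arr[8] to place pivot at position 8: [33, 32, 19, 30, 27, 40, 39, 21, 40]
Pivot position: 8

After partitioning with pivot 40, the array becomes [33, 32, 19, 30, 27, 40, 39, 21, 40]. The pivot is placed at index 8. All elements to the left of the pivot are <= 40, and all elements to the right are > 40.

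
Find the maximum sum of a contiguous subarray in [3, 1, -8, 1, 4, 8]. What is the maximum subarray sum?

Using Kadane's algorithm on [3, 1, -8, 1, 4, 8]:

Scanning through the array:
Position 1 (value 1): max_ending_here = 4, max_so_far = 4
Position 2 (value -8): max_ending_here = -4, max_so_far = 4
Position 3 (value 1): max_ending_here = 1, max_so_far = 4
Position 4 (value 4): max_ending_here = 5, max_so_far = 5
Position 5 (value 8): max_ending_here = 13, max_so_far = 13

Maximum subarray: [1, 4, 8]
Maximum sum: 13

The maximum subarray is [1, 4, 8] with sum 13. This subarray runs from index 3 to index 5.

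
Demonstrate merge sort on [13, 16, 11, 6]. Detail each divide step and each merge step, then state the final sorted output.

Merge sort trace:

Split: [13, 16, 11, 6] -> [13, 16] and [11, 6]
  Split: [13, 16] -> [13] and [16]
  Merge: [13] + [16] -> [13, 16]
  Split: [11, 6] -> [11] and [6]
  Merge: [11] + [6] -> [6, 11]
Merge: [13, 16] + [6, 11] -> [6, 11, 13, 16]

Final sorted array: [6, 11, 13, 16]

The merge sort proceeds by recursively splitting the array and merging sorted halves.
After all merges, the sorted array is [6, 11, 13, 16].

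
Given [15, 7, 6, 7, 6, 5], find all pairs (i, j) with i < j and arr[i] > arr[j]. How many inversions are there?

Finding inversions in [15, 7, 6, 7, 6, 5]:

(0, 1): arr[0]=15 > arr[1]=7
(0, 2): arr[0]=15 > arr[2]=6
(0, 3): arr[0]=15 > arr[3]=7
(0, 4): arr[0]=15 > arr[4]=6
(0, 5): arr[0]=15 > arr[5]=5
(1, 2): arr[1]=7 > arr[2]=6
(1, 4): arr[1]=7 > arr[4]=6
(1, 5): arr[1]=7 > arr[5]=5
(2, 5): arr[2]=6 > arr[5]=5
(3, 4): arr[3]=7 > arr[4]=6
(3, 5): arr[3]=7 > arr[5]=5
(4, 5): arr[4]=6 > arr[5]=5

Total inversions: 12

The array has 12 inversion(s): (0,1), (0,2), (0,3), (0,4), (0,5), (1,2), (1,4), (1,5), (2,5), (3,4), (3,5), (4,5). Each pair (i,j) satisfies i < j and arr[i] > arr[j].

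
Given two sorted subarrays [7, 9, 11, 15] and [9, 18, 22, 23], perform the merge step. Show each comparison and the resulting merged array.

Merging process:

Compare 7 vs 9: take 7 from left. Merged: [7]
Compare 9 vs 9: take 9 from left. Merged: [7, 9]
Compare 11 vs 9: take 9 from right. Merged: [7, 9, 9]
Compare 11 vs 18: take 11 from left. Merged: [7, 9, 9, 11]
Compare 15 vs 18: take 15 from left. Merged: [7, 9, 9, 11, 15]
Append remaining from right: [18, 22, 23]. Merged: [7, 9, 9, 11, 15, 18, 22, 23]

Final merged array: [7, 9, 9, 11, 15, 18, 22, 23]
Total comparisons: 5

The merged array is [7, 9, 9, 11, 15, 18, 22, 23], requiring 5 comparisons. The merge step runs in O(n) time where n is the total number of elements.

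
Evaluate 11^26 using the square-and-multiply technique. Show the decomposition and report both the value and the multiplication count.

Computing 11^26 by squaring (build up from 11^1; each line after the first costs one multiplication):

11^1 = 11
11^2 = (11^1)^2 = 11^2 = 121
11^3 = 11 * 11^2 = 11 * 121 = 1331
11^6 = (11^3)^2 = 1331^2 = 1771561
11^12 = (11^6)^2 = 1771561^2 = 3138428376721
11^13 = 11 * 11^12 = 11 * 3138428376721 = 34522712143931
11^26 = (11^13)^2 = 34522712143931^2 = 1191817653772720942460132761

Result: 1191817653772720942460132761
Multiplications needed: 6 (6 lines after 11^1)

11^26 = 1191817653772720942460132761. Using exponentiation by squaring, this requires 6 multiplications. The key idea: if the exponent is even, square the half-power; if odd, multiply by the base once.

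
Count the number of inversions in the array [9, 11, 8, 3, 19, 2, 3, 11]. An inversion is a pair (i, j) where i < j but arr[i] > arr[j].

Finding inversions in [9, 11, 8, 3, 19, 2, 3, 11]:

(0, 2): arr[0]=9 > arr[2]=8
(0, 3): arr[0]=9 > arr[3]=3
(0, 5): arr[0]=9 > arr[5]=2
(0, 6): arr[0]=9 > arr[6]=3
(1, 2): arr[1]=11 > arr[2]=8
(1, 3): arr[1]=11 > arr[3]=3
(1, 5): arr[1]=11 > arr[5]=2
(1, 6): arr[1]=11 > arr[6]=3
(2, 3): arr[2]=8 > arr[3]=3
(2, 5): arr[2]=8 > arr[5]=2
(2, 6): arr[2]=8 > arr[6]=3
(3, 5): arr[3]=3 > arr[5]=2
(4, 5): arr[4]=19 > arr[5]=2
(4, 6): arr[4]=19 > arr[6]=3
(4, 7): arr[4]=19 > arr[7]=11

Total inversions: 15

The array has 15 inversion(s): (0,2), (0,3), (0,5), (0,6), (1,2), (1,3), (1,5), (1,6), (2,3), (2,5), (2,6), (3,5), (4,5), (4,6), (4,7). Each pair (i,j) satisfies i < j and arr[i] > arr[j].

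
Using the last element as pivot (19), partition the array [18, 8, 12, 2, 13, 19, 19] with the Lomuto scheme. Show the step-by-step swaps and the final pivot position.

Lomuto partition with pivot = 19:

Initial array: [18, 8, 12, 2, 13, 19, 19]

arr[0]=18 <= 19: swap with position 0, array becomes [18, 8, 12, 2, 13, 19, 19]
arr[1]=8 <= 19: swap with position 1, array becomes [18, 8, 12, 2, 13, 19, 19]
arr[2]=12 <= 19: swap with position 2, array becomes [18, 8, 12, 2, 13, 19, 19]
arr[3]=2 <= 19: swap with position 3, array becomes [18, 8, 12, 2, 13, 19, 19]
arr[4]=13 <= 19: swap with position 4, array becomes [18, 8, 12, 2, 13, 19, 19]
arr[5]=19 <= 19: swap with position 5, array becomes [18, 8, 12, 2, 13, 19, 19]

Place pivot at position 6: [18, 8, 12, 2, 13, 19, 19]
Pivot position: 6

After partitioning with pivot 19, the array becomes [18, 8, 12, 2, 13, 19, 19]. The pivot is placed at index 6. All elements to the left of the pivot are <= 19, and all elements to the right are > 19.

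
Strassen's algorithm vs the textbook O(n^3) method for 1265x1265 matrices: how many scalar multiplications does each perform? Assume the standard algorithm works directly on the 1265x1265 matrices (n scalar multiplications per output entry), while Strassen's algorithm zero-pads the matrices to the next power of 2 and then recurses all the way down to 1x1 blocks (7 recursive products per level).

Matrix multiplication for 1265x1265 matrices:

Strassen's algorithm requires power-of-2 dimensions. Pad 1265x1265 to 2048x2048 (next power of 2).

Standard algorithm: 1265^3 = 2024284625 multiplications
Strassen's algorithm: 7^(log2(2048)) = 7^11 = 1977326743 multiplications
Savings: 2024284625 - 1977326743 = 46957882 multiplications

Standard: 2024284625 multiplications (1265^3). Strassen: 1977326743 multiplications (7^11, after padding to 2048x2048). Strassen reduces 8 recursive multiplications to 7 at each level.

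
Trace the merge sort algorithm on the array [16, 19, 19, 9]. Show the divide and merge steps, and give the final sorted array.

Merge sort trace:

Split: [16, 19, 19, 9] -> [16, 19] and [19, 9]
  Split: [16, 19] -> [16] and [19]
  Merge: [16] + [19] -> [16, 19]
  Split: [19, 9] -> [19] and [9]
  Merge: [19] + [9] -> [9, 19]
Merge: [16, 19] + [9, 19] -> [9, 16, 19, 19]

Final sorted array: [9, 16, 19, 19]

The merge sort proceeds by recursively splitting the array and merging sorted halves.
After all merges, the sorted array is [9, 16, 19, 19].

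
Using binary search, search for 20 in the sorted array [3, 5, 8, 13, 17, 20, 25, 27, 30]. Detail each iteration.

Binary search for 20 in [3, 5, 8, 13, 17, 20, 25, 27, 30]:

lo=0, hi=8, mid=4, arr[mid]=17 -> 17 < 20, search right half
lo=5, hi=8, mid=6, arr[mid]=25 -> 25 > 20, search left half
lo=5, hi=5, mid=5, arr[mid]=20 -> Found target at index 5!

Binary search finds 20 at index 5 after 3 comparisons. The search repeatedly halves the search space by comparing with the middle element.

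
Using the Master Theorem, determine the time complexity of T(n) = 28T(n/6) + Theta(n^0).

Master Theorem for T(n) = 28T(n/6) + O(n^0):

a = 28, b = 6, c = 0
log_b(a) = log_6(28) = 1.8597

Case 1: c = 0 < log_6(28) = 1.8597
T(n) = O(n^(log_6 28))

For T(n) = 28T(n/6) + O(n^0): log_6(28) = 1.8597. This is Case 1 of the Master Theorem (c < log_b(a), work dominated by leaves), giving O(n^(log_6 28)).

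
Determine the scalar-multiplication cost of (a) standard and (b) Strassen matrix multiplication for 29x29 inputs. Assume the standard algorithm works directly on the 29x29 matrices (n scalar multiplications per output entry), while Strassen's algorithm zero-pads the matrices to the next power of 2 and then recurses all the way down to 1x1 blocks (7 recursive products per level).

Matrix multiplication for 29x29 matrices:

Strassen's algorithm requires power-of-2 dimensions. Pad 29x29 to 32x32 (next power of 2).

Standard algorithm: 29^3 = 24389 multiplications
Strassen's algorithm: 7^(log2(32)) = 7^5 = 16807 multiplications
Savings: 24389 - 16807 = 7582 multiplications

Standard: 24389 multiplications (29^3). Strassen: 16807 multiplications (7^5, after padding to 32x32). Strassen reduces 8 recursive multiplications to 7 at each level.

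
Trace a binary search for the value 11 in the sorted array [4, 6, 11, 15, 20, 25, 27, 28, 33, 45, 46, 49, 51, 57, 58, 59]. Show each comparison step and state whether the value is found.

Binary search for 11 in [4, 6, 11, 15, 20, 25, 27, 28, 33, 45, 46, 49, 51, 57, 58, 59]:

lo=0, hi=15, mid=7, arr[mid]=28 -> 28 > 11, search left half
lo=0, hi=6, mid=3, arr[mid]=15 -> 15 > 11, search left half
lo=0, hi=2, mid=1, arr[mid]=6 -> 6 < 11, search right half
lo=2, hi=2, mid=2, arr[mid]=11 -> Found target at index 2!

Binary search finds 11 at index 2 after 4 comparisons. The search repeatedly halves the search space by comparing with the middle element.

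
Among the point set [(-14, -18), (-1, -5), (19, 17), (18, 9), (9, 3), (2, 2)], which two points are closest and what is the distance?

Computing all pairwise distances among 6 points:

d((-14, -18), (-1, -5)) = 18.3848
d((-14, -18), (19, 17)) = 48.1041
d((-14, -18), (18, 9)) = 41.8688
d((-14, -18), (9, 3)) = 31.1448
d((-14, -18), (2, 2)) = 25.6125
d((-1, -5), (19, 17)) = 29.7321
d((-1, -5), (18, 9)) = 23.6008
d((-1, -5), (9, 3)) = 12.8062
d((-1, -5), (2, 2)) = 7.6158
d((19, 17), (18, 9)) = 8.0623
d((19, 17), (9, 3)) = 17.2047
d((19, 17), (2, 2)) = 22.6716
d((18, 9), (9, 3)) = 10.8167
d((18, 9), (2, 2)) = 17.4642
d((9, 3), (2, 2)) = 7.0711 <-- minimum

Closest pair: (9, 3) and (2, 2) with distance 7.0711

The closest pair is (9, 3) and (2, 2) with Euclidean distance 7.0711. For 6 points, brute-force pairwise comparison is shown above. For large n, the divide-and-conquer algorithm (sort by x, recurse on halves, check the dividing strip) achieves O(n log n).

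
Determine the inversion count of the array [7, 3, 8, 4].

Finding inversions in [7, 3, 8, 4]:

(0, 1): arr[0]=7 > arr[1]=3
(0, 3): arr[0]=7 > arr[3]=4
(2, 3): arr[2]=8 > arr[3]=4

Total inversions: 3

The array has 3 inversion(s): (0,1), (0,3), (2,3). Each pair (i,j) satisfies i < j and arr[i] > arr[j].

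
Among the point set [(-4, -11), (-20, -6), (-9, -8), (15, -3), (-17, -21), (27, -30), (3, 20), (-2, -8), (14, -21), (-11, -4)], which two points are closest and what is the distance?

Computing all pairwise distances among 10 points:

d((-4, -11), (-20, -6)) = 16.7631
d((-4, -11), (-9, -8)) = 5.831
d((-4, -11), (15, -3)) = 20.6155
d((-4, -11), (-17, -21)) = 16.4012
d((-4, -11), (27, -30)) = 36.3593
d((-4, -11), (3, 20)) = 31.7805
d((-4, -11), (-2, -8)) = 3.6056 <-- minimum
d((-4, -11), (14, -21)) = 20.5913
d((-4, -11), (-11, -4)) = 9.8995
d((-20, -6), (-9, -8)) = 11.1803
d((-20, -6), (15, -3)) = 35.1283
d((-20, -6), (-17, -21)) = 15.2971
d((-20, -6), (27, -30)) = 52.7731
d((-20, -6), (3, 20)) = 34.7131
d((-20, -6), (-2, -8)) = 18.1108
d((-20, -6), (14, -21)) = 37.1618
d((-20, -6), (-11, -4)) = 9.2195
d((-9, -8), (15, -3)) = 24.5153
d((-9, -8), (-17, -21)) = 15.2643
d((-9, -8), (27, -30)) = 42.19
d((-9, -8), (3, 20)) = 30.4631
d((-9, -8), (-2, -8)) = 7.0
d((-9, -8), (14, -21)) = 26.4197
d((-9, -8), (-11, -4)) = 4.4721
d((15, -3), (-17, -21)) = 36.7151
d((15, -3), (27, -30)) = 29.5466
d((15, -3), (3, 20)) = 25.9422
d((15, -3), (-2, -8)) = 17.72
d((15, -3), (14, -21)) = 18.0278
d((15, -3), (-11, -4)) = 26.0192
d((-17, -21), (27, -30)) = 44.911
d((-17, -21), (3, 20)) = 45.618
d((-17, -21), (-2, -8)) = 19.8494
d((-17, -21), (14, -21)) = 31.0
d((-17, -21), (-11, -4)) = 18.0278
d((27, -30), (3, 20)) = 55.4617
d((27, -30), (-2, -8)) = 36.4005
d((27, -30), (14, -21)) = 15.8114
d((27, -30), (-11, -4)) = 46.0435
d((3, 20), (-2, -8)) = 28.4429
d((3, 20), (14, -21)) = 42.45
d((3, 20), (-11, -4)) = 27.7849
d((-2, -8), (14, -21)) = 20.6155
d((-2, -8), (-11, -4)) = 9.8489
d((14, -21), (-11, -4)) = 30.2324

Closest pair: (-4, -11) and (-2, -8) with distance 3.6056

The closest pair is (-4, -11) and (-2, -8) with Euclidean distance 3.6056. For 10 points, brute-force pairwise comparison is shown above. For large n, the divide-and-conquer algorithm (sort by x, recurse on halves, check the dividing strip) achieves O(n log n).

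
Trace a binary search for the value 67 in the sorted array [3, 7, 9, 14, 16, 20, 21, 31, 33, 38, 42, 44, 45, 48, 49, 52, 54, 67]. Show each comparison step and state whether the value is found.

Binary search for 67 in [3, 7, 9, 14, 16, 20, 21, 31, 33, 38, 42, 44, 45, 48, 49, 52, 54, 67]:

lo=0, hi=17, mid=8, arr[mid]=33 -> 33 < 67, search right half
lo=9, hi=17, mid=13, arr[mid]=48 -> 48 < 67, search right half
lo=14, hi=17, mid=15, arr[mid]=52 -> 52 < 67, search right half
lo=16, hi=17, mid=16, arr[mid]=54 -> 54 < 67, search right half
lo=17, hi=17, mid=17, arr[mid]=67 -> Found target at index 17!

Binary search finds 67 at index 17 after 5 comparisons. The search repeatedly halves the search space by comparing with the middle element.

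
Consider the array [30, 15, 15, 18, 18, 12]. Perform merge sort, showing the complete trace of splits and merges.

Merge sort trace:

Split: [30, 15, 15, 18, 18, 12] -> [30, 15, 15] and [18, 18, 12]
  Split: [30, 15, 15] -> [30] and [15, 15]
    Split: [15, 15] -> [15] and [15]
    Merge: [15] + [15] -> [15, 15]
  Merge: [30] + [15, 15] -> [15, 15, 30]
  Split: [18, 18, 12] -> [18] and [18, 12]
    Split: [18, 12] -> [18] and [12]
    Merge: [18] + [12] -> [12, 18]
  Merge: [18] + [12, 18] -> [12, 18, 18]
Merge: [15, 15, 30] + [12, 18, 18] -> [12, 15, 15, 18, 18, 30]

Final sorted array: [12, 15, 15, 18, 18, 30]

The merge sort proceeds by recursively splitting the array and merging sorted halves.
After all merges, the sorted array is [12, 15, 15, 18, 18, 30].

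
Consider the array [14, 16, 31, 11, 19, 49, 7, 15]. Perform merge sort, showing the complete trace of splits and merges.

Merge sort trace:

Split: [14, 16, 31, 11, 19, 49, 7, 15] -> [14, 16, 31, 11] and [19, 49, 7, 15]
  Split: [14, 16, 31, 11] -> [14, 16] and [31, 11]
    Split: [14, 16] -> [14] and [16]
    Merge: [14] + [16] -> [14, 16]
    Split: [31, 11] -> [31] and [11]
    Merge: [31] + [11] -> [11, 31]
  Merge: [14, 16] + [11, 31] -> [11, 14, 16, 31]
  Split: [19, 49, 7, 15] -> [19, 49] and [7, 15]
    Split: [19, 49] -> [19] and [49]
    Merge: [19] + [49] -> [19, 49]
    Split: [7, 15] -> [7] and [15]
    Merge: [7] + [15] -> [7, 15]
  Merge: [19, 49] + [7, 15] -> [7, 15, 19, 49]
Merge: [11, 14, 16, 31] + [7, 15, 19, 49] -> [7, 11, 14, 15, 16, 19, 31, 49]

Final sorted array: [7, 11, 14, 15, 16, 19, 31, 49]

The merge sort proceeds by recursively splitting the array and merging sorted halves.
After all merges, the sorted array is [7, 11, 14, 15, 16, 19, 31, 49].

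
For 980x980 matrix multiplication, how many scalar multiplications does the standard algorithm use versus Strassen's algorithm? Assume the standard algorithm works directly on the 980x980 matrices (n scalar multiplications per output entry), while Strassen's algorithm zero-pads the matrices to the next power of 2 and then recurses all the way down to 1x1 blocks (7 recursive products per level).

Matrix multiplication for 980x980 matrices:

Strassen's algorithm requires power-of-2 dimensions. Pad 980x980 to 1024x1024 (next power of 2).

Standard algorithm: 980^3 = 941192000 multiplications
Strassen's algorithm: 7^(log2(1024)) = 7^10 = 282475249 multiplications
Savings: 941192000 - 282475249 = 658716751 multiplications

Standard: 941192000 multiplications (980^3). Strassen: 282475249 multiplications (7^10, after padding to 1024x1024). Strassen reduces 8 recursive multiplications to 7 at each level.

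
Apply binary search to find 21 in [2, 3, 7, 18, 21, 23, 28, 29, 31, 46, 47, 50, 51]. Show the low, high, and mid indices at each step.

Binary search for 21 in [2, 3, 7, 18, 21, 23, 28, 29, 31, 46, 47, 50, 51]:

lo=0, hi=12, mid=6, arr[mid]=28 -> 28 > 21, search left half
lo=0, hi=5, mid=2, arr[mid]=7 -> 7 < 21, search right half
lo=3, hi=5, mid=4, arr[mid]=21 -> Found target at index 4!

Binary search finds 21 at index 4 after 3 comparisons. The search repeatedly halves the search space by comparing with the middle element.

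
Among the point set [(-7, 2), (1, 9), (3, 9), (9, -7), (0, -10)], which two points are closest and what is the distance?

Computing all pairwise distances among 5 points:

d((-7, 2), (1, 9)) = 10.6301
d((-7, 2), (3, 9)) = 12.2066
d((-7, 2), (9, -7)) = 18.3576
d((-7, 2), (0, -10)) = 13.8924
d((1, 9), (3, 9)) = 2.0 <-- minimum
d((1, 9), (9, -7)) = 17.8885
d((1, 9), (0, -10)) = 19.0263
d((3, 9), (9, -7)) = 17.088
d((3, 9), (0, -10)) = 19.2354
d((9, -7), (0, -10)) = 9.4868

Closest pair: (1, 9) and (3, 9) with distance 2.0

The closest pair is (1, 9) and (3, 9) with Euclidean distance 2.0. For 5 points, brute-force pairwise comparison is shown above. For large n, the divide-and-conquer algorithm (sort by x, recurse on halves, check the dividing strip) achieves O(n log n).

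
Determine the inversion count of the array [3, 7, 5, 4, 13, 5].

Finding inversions in [3, 7, 5, 4, 13, 5]:

(1, 2): arr[1]=7 > arr[2]=5
(1, 3): arr[1]=7 > arr[3]=4
(1, 5): arr[1]=7 > arr[5]=5
(2, 3): arr[2]=5 > arr[3]=4
(4, 5): arr[4]=13 > arr[5]=5

Total inversions: 5

The array has 5 inversion(s): (1,2), (1,3), (1,5), (2,3), (4,5). Each pair (i,j) satisfies i < j and arr[i] > arr[j].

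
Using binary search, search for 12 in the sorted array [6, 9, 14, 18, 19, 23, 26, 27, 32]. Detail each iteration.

Binary search for 12 in [6, 9, 14, 18, 19, 23, 26, 27, 32]:

lo=0, hi=8, mid=4, arr[mid]=19 -> 19 > 12, search left half
lo=0, hi=3, mid=1, arr[mid]=9 -> 9 < 12, search right half
lo=2, hi=3, mid=2, arr[mid]=14 -> 14 > 12, search left half
lo=2 > hi=1, target 12 not found

Binary search determines that 12 is not in the array after 3 comparisons. The search space was exhausted without finding the target.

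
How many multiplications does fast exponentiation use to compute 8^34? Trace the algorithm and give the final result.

Computing 8^34 by squaring (build up from 8^1; each line after the first costs one multiplication):

8^1 = 8
8^2 = (8^1)^2 = 8^2 = 64
8^4 = (8^2)^2 = 64^2 = 4096
8^8 = (8^4)^2 = 4096^2 = 16777216
8^16 = (8^8)^2 = 16777216^2 = 281474976710656
8^17 = 8 * 8^16 = 8 * 281474976710656 = 2251799813685248
8^34 = (8^17)^2 = 2251799813685248^2 = 5070602400912917605986812821504

Result: 5070602400912917605986812821504
Multiplications needed: 6 (6 lines after 8^1)

8^34 = 5070602400912917605986812821504. Using exponentiation by squaring, this requires 6 multiplications. The key idea: if the exponent is even, square the half-power; if odd, multiply by the base once.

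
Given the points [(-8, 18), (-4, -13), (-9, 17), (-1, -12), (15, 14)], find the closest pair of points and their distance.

Computing all pairwise distances among 5 points:

d((-8, 18), (-4, -13)) = 31.257
d((-8, 18), (-9, 17)) = 1.4142 <-- minimum
d((-8, 18), (-1, -12)) = 30.8058
d((-8, 18), (15, 14)) = 23.3452
d((-4, -13), (-9, 17)) = 30.4138
d((-4, -13), (-1, -12)) = 3.1623
d((-4, -13), (15, 14)) = 33.0151
d((-9, 17), (-1, -12)) = 30.0832
d((-9, 17), (15, 14)) = 24.1868
d((-1, -12), (15, 14)) = 30.5287

Closest pair: (-8, 18) and (-9, 17) with distance 1.4142

The closest pair is (-8, 18) and (-9, 17) with Euclidean distance 1.4142. For 5 points, brute-force pairwise comparison is shown above. For large n, the divide-and-conquer algorithm (sort by x, recurse on halves, check the dividing strip) achieves O(n log n).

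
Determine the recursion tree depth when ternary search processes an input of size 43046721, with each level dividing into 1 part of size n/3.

For divide and conquer with division factor 3:

Problem sizes at each level:
Level 0: 43046721
Level 1: 14348907
Level 2: 4782969
Level 3: 1594323
Level 4: 531441
Level 5: 177147
Level 6: 59049
Level 7: 19683
Level 8: 6561
Level 9: 2187
Level 10: 729
Level 11: 243
Level 12: 81
Level 13: 27
Level 14: 9
Level 15: 3
Level 16: 1

The root is level 0 and the size-1 base case is level 16 (the tree spans levels 0 through 16, i.e. 17 levels counting the root), so the depth is the number of divisions: log_3(43046721) = 16

The recursion tree depth is log_3(43046721) = 16. At each level, the problem size is divided by 3, so it takes 16 divisions to reduce to a base case of size 1. The algorithm makes 1 recursive call at each level.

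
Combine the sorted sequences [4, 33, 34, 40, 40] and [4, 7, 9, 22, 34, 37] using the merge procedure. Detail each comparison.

Merging process:

Compare 4 vs 4: take 4 from left. Merged: [4]
Compare 33 vs 4: take 4 from right. Merged: [4, 4]
Compare 33 vs 7: take 7 from right. Merged: [4, 4, 7]
Compare 33 vs 9: take 9 from right. Merged: [4, 4, 7, 9]
Compare 33 vs 22: take 22 from right. Merged: [4, 4, 7, 9, 22]
Compare 33 vs 34: take 33 from left. Merged: [4, 4, 7, 9, 22, 33]
Compare 34 vs 34: take 34 from left. Merged: [4, 4, 7, 9, 22, 33, 34]
Compare 40 vs 34: take 34 from right. Merged: [4, 4, 7, 9, 22, 33, 34, 34]
Compare 40 vs 37: take 37 from right. Merged: [4, 4, 7, 9, 22, 33, 34, 34, 37]
Append remaining from left: [40, 40]. Merged: [4, 4, 7, 9, 22, 33, 34, 34, 37, 40, 40]

Final merged array: [4, 4, 7, 9, 22, 33, 34, 34, 37, 40, 40]
Total comparisons: 9

The merged array is [4, 4, 7, 9, 22, 33, 34, 34, 37, 40, 40], requiring 9 comparisons. The merge step runs in O(n) time where n is the total number of elements.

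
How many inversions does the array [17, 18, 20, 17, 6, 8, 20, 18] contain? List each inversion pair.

Finding inversions in [17, 18, 20, 17, 6, 8, 20, 18]:

(0, 4): arr[0]=17 > arr[4]=6
(0, 5): arr[0]=17 > arr[5]=8
(1, 3): arr[1]=18 > arr[3]=17
(1, 4): arr[1]=18 > arr[4]=6
(1, 5): arr[1]=18 > arr[5]=8
(2, 3): arr[2]=20 > arr[3]=17
(2, 4): arr[2]=20 > arr[4]=6
(2, 5): arr[2]=20 > arr[5]=8
(2, 7): arr[2]=20 > arr[7]=18
(3, 4): arr[3]=17 > arr[4]=6
(3, 5): arr[3]=17 > arr[5]=8
(6, 7): arr[6]=20 > arr[7]=18

Total inversions: 12

The array has 12 inversion(s): (0,4), (0,5), (1,3), (1,4), (1,5), (2,3), (2,4), (2,5), (2,7), (3,4), (3,5), (6,7). Each pair (i,j) satisfies i < j and arr[i] > arr[j].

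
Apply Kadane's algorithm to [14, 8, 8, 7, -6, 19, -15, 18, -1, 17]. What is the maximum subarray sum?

Using Kadane's algorithm on [14, 8, 8, 7, -6, 19, -15, 18, -1, 17]:

Scanning through the array:
Position 1 (value 8): max_ending_here = 22, max_so_far = 22
Position 2 (value 8): max_ending_here = 30, max_so_far = 30
Position 3 (value 7): max_ending_here = 37, max_so_far = 37
Position 4 (value -6): max_ending_here = 31, max_so_far = 37
Position 5 (value 19): max_ending_here = 50, max_so_far = 50
Position 6 (value -15): max_ending_here = 35, max_so_far = 50
Position 7 (value 18): max_ending_here = 53, max_so_far = 53
Position 8 (value -1): max_ending_here = 52, max_so_far = 53
Position 9 (value 17): max_ending_here = 69, max_so_far = 69

Maximum subarray: [14, 8, 8, 7, -6, 19, -15, 18, -1, 17]
Maximum sum: 69

The maximum subarray is [14, 8, 8, 7, -6, 19, -15, 18, -1, 17] with sum 69. This subarray runs from index 0 to index 9.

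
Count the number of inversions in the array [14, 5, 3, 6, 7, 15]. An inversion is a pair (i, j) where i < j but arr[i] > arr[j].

Finding inversions in [14, 5, 3, 6, 7, 15]:

(0, 1): arr[0]=14 > arr[1]=5
(0, 2): arr[0]=14 > arr[2]=3
(0, 3): arr[0]=14 > arr[3]=6
(0, 4): arr[0]=14 > arr[4]=7
(1, 2): arr[1]=5 > arr[2]=3

Total inversions: 5

The array has 5 inversion(s): (0,1), (0,2), (0,3), (0,4), (1,2). Each pair (i,j) satisfies i < j and arr[i] > arr[j].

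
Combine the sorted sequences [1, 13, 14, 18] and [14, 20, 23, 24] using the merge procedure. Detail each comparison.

Merging process:

Compare 1 vs 14: take 1 from left. Merged: [1]
Compare 13 vs 14: take 13 from left. Merged: [1, 13]
Compare 14 vs 14: take 14 from left. Merged: [1, 13, 14]
Compare 18 vs 14: take 14 from right. Merged: [1, 13, 14, 14]
Compare 18 vs 20: take 18 from left. Merged: [1, 13, 14, 14, 18]
Append remaining from right: [20, 23, 24]. Merged: [1, 13, 14, 14, 18, 20, 23, 24]

Final merged array: [1, 13, 14, 14, 18, 20, 23, 24]
Total comparisons: 5

The merged array is [1, 13, 14, 14, 18, 20, 23, 24], requiring 5 comparisons. The merge step runs in O(n) time where n is the total number of elements.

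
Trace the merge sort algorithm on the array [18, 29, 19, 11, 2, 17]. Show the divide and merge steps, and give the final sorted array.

Merge sort trace:

Split: [18, 29, 19, 11, 2, 17] -> [18, 29, 19] and [11, 2, 17]
  Split: [18, 29, 19] -> [18] and [29, 19]
    Split: [29, 19] -> [29] and [19]
    Merge: [29] + [19] -> [19, 29]
  Merge: [18] + [19, 29] -> [18, 19, 29]
  Split: [11, 2, 17] -> [11] and [2, 17]
    Split: [2, 17] -> [2] and [17]
    Merge: [2] + [17] -> [2, 17]
  Merge: [11] + [2, 17] -> [2, 11, 17]
Merge: [18, 19, 29] + [2, 11, 17] -> [2, 11, 17, 18, 19, 29]

Final sorted array: [2, 11, 17, 18, 19, 29]

The merge sort proceeds by recursively splitting the array and merging sorted halves.
After all merges, the sorted array is [2, 11, 17, 18, 19, 29].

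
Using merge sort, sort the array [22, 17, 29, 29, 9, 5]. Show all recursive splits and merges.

Merge sort trace:

Split: [22, 17, 29, 29, 9, 5] -> [22, 17, 29] and [29, 9, 5]
  Split: [22, 17, 29] -> [22] and [17, 29]
    Split: [17, 29] -> [17] and [29]
    Merge: [17] + [29] -> [17, 29]
  Merge: [22] + [17, 29] -> [17, 22, 29]
  Split: [29, 9, 5] -> [29] and [9, 5]
    Split: [9, 5] -> [9] and [5]
    Merge: [9] + [5] -> [5, 9]
  Merge: [29] + [5, 9] -> [5, 9, 29]
Merge: [17, 22, 29] + [5, 9, 29] -> [5, 9, 17, 22, 29, 29]

Final sorted array: [5, 9, 17, 22, 29, 29]

The merge sort proceeds by recursively splitting the array and merging sorted halves.
After all merges, the sorted array is [5, 9, 17, 22, 29, 29].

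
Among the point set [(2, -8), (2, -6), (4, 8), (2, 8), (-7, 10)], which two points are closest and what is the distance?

Computing all pairwise distances among 5 points:

d((2, -8), (2, -6)) = 2.0 <-- minimum
d((2, -8), (4, 8)) = 16.1245
d((2, -8), (2, 8)) = 16.0
d((2, -8), (-7, 10)) = 20.1246
d((2, -6), (4, 8)) = 14.1421
d((2, -6), (2, 8)) = 14.0
d((2, -6), (-7, 10)) = 18.3576
d((4, 8), (2, 8)) = 2.0 <-- minimum
d((4, 8), (-7, 10)) = 11.1803
d((2, 8), (-7, 10)) = 9.2195

Minimum distance: 2.0 (tie among 2 pairs: (2, -8) and (2, -6); (4, 8) and (2, 8))

The minimum Euclidean distance is 2.0. There is a tie: 2 pairs achieve this minimum — (2, -8) and (2, -6); (4, 8) and (2, 8). Any of these is a valid closest pair. For 5 points, brute-force pairwise comparison is shown above. For large n, the divide-and-conquer algorithm (sort by x, recurse on halves, check the dividing strip) achieves O(n log n).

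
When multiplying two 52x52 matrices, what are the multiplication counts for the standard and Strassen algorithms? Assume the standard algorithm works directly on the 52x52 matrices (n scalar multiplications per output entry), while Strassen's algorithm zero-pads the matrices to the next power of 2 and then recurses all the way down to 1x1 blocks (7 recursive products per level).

Matrix multiplication for 52x52 matrices:

Strassen's algorithm requires power-of-2 dimensions. Pad 52x52 to 64x64 (next power of 2).

Standard algorithm: 52^3 = 140608 multiplications
Strassen's algorithm: 7^(log2(64)) = 7^6 = 117649 multiplications
Savings: 140608 - 117649 = 22959 multiplications

Standard: 140608 multiplications (52^3). Strassen: 117649 multiplications (7^6, after padding to 64x64). Strassen reduces 8 recursive multiplications to 7 at each level.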